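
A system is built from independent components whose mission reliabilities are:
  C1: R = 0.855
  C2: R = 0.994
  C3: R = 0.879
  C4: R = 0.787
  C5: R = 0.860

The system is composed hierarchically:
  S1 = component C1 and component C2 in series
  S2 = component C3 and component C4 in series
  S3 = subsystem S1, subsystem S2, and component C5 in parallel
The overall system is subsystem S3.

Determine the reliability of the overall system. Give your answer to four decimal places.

Series (C1 and C2): 0.855000 × 0.994000 = 0.849870
Series (C3 and C4): 0.879000 × 0.787000 = 0.691773
Parallel ([0.849870], [0.691773], and C5): 1 − (1 − 0.849870)(1 − 0.691773)(1 − 0.860000) = 0.9935

0.9935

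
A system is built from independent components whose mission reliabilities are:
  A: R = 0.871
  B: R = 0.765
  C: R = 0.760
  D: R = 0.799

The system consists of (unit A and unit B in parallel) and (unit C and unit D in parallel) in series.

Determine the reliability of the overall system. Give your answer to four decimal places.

0.9229

Parallel (A and B): 1 − (1 − 0.871000)(1 − 0.765000) = 0.969685
Parallel (C and D): 1 − (1 − 0.760000)(1 − 0.799000) = 0.951760
Series ([0.969685] and [0.951760]): 0.969685 × 0.951760 = 0.9229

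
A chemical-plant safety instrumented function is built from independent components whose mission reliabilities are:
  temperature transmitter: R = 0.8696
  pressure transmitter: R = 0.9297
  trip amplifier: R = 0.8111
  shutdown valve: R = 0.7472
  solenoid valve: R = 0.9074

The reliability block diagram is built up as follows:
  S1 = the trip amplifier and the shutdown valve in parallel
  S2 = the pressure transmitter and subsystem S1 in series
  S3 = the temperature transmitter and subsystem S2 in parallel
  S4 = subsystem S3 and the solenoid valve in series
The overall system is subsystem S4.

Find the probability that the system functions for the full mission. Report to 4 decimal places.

Parallel (trip amplifier and shutdown valve): 1 − (1 − 0.811100)(1 − 0.747200) = 0.952246
Series (pressure transmitter and [0.952246]): 0.929700 × 0.952246 = 0.885303
Parallel (temperature transmitter and [0.885303]): 1 − (1 − 0.869600)(1 − 0.885303) = 0.985044
Series ([0.985044] and solenoid valve): 0.985044 × 0.907400 = 0.8938

0.8938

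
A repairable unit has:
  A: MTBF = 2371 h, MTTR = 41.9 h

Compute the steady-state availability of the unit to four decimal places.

0.9826

A(A) = MTBF/(MTBF+MTTR) = 2371/(2371+41.9) = 0.9826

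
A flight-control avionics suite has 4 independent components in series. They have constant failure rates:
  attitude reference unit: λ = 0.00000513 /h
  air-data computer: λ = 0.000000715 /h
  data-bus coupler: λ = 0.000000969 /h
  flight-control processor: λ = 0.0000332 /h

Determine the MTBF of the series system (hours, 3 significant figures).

25000

Series of exponential components: λ_sys = Σ λ_i
λ_sys = 0.00000513 + 0.000000715 + 0.000000969 + 0.0000332 = 4.0014e-05 /h
MTBF = 1 / λ_sys = 25000 h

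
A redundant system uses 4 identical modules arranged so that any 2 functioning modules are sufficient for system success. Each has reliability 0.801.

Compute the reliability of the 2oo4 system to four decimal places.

R = Σ_{i=2}^{4} C(4,i) p^i (1−p)^{4−i} with p = 0.801
C(4,2)·0.801^2·0.199^2 = 0.152448
C(4,3)·0.801^3·0.199^1 = 0.409082
C(4,4)·0.801^4·0.199^0 = 0.411652
Sum = 0.9732

0.9732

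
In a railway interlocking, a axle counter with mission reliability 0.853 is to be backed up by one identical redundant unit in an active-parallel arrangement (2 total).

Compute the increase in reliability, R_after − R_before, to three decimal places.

0.125

R_before = 0.853
R_after = 1 − (1 − 0.853)^2 = 0.978
ΔR = 0.978 − 0.853 = 0.125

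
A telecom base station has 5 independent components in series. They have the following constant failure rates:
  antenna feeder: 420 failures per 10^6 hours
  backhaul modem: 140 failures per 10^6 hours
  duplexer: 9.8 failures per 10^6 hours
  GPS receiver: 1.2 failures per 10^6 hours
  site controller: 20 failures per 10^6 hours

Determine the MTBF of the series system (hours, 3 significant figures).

1690

Series of exponential components: λ_sys = Σ λ_i
λ_sys = 0.00042 + 0.00014 + 0.0000098 + 0.0000012 + 0.000020 = 5.9100e-04 /h
MTBF = 1 / λ_sys = 1690 h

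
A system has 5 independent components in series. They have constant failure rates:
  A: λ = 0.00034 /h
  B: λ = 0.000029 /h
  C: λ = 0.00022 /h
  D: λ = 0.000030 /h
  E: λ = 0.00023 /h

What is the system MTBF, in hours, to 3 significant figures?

Series of exponential components: λ_sys = Σ λ_i
λ_sys = 0.00034 + 0.000029 + 0.00022 + 0.000030 + 0.00023 = 8.4900e-04 /h
MTBF = 1 / λ_sys = 1180 h

1180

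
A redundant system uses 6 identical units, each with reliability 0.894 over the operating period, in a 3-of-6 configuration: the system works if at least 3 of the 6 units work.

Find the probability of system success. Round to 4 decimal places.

0.9984

R = Σ_{i=3}^{6} C(6,i) p^i (1−p)^{6−i} with p = 0.894
C(6,3)·0.894^3·0.106^3 = 0.017020
C(6,4)·0.894^4·0.106^2 = 0.107660
C(6,5)·0.894^5·0.106^1 = 0.363199
C(6,6)·0.894^6·0.106^0 = 0.510535
Sum = 0.9984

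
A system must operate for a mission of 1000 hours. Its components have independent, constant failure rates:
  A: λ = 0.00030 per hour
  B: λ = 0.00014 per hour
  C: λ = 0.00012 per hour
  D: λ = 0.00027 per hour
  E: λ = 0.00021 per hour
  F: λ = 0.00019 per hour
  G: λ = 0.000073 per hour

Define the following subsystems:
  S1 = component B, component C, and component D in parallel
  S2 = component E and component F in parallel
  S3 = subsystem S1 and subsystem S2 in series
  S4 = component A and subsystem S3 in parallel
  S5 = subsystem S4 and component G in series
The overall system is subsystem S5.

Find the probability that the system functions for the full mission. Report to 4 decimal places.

0.9209

R(A) = exp(−0.00030 × 1000) = 0.740818
R(B) = exp(−0.00014 × 1000) = 0.869358
R(C) = exp(−0.00012 × 1000) = 0.886920
R(D) = exp(−0.00027 × 1000) = 0.763379
R(E) = exp(−0.00021 × 1000) = 0.810584
R(F) = exp(−0.00019 × 1000) = 0.826959
R(G) = exp(−0.000073 × 1000) = 0.929601
Parallel (B, C, and D): 1 − (1 − 0.869358)(1 − 0.886920)(1 − 0.763379) = 0.996504
Parallel (E and F): 1 − (1 − 0.810584)(1 − 0.826959) = 0.967223
Series ([0.996504] and [0.967223]): 0.996504 × 0.967223 = 0.963842
Parallel (A and [0.963842]): 1 − (1 − 0.740818)(1 − 0.963842) = 0.990628
Series ([0.990628] and G): 0.990628 × 0.929601 = 0.9209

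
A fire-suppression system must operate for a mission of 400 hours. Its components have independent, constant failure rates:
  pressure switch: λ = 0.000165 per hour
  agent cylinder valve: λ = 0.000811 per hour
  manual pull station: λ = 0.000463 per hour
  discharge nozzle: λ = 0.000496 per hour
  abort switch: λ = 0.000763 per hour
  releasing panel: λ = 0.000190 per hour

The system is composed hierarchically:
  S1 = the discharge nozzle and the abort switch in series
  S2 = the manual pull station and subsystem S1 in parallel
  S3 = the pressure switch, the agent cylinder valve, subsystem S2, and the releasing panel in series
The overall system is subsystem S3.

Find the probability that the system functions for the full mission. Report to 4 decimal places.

R(pressure switch) = exp(−0.000165 × 400) = 0.936131
R(agent cylinder valve) = exp(−0.000811 × 400) = 0.722961
R(manual pull station) = exp(−0.000463 × 400) = 0.830938
R(discharge nozzle) = exp(−0.000496 × 400) = 0.820042
R(abort switch) = exp(−0.000763 × 400) = 0.736976
R(releasing panel) = exp(−0.000190 × 400) = 0.926816
Series (discharge nozzle and abort switch): 0.820042 × 0.736976 = 0.604351
Parallel (manual pull station and [0.604351]): 1 − (1 − 0.830938)(1 − 0.604351) = 0.933111
Series (pressure switch, agent cylinder valve, [0.933111], and releasing panel): 0.936131 × 0.722961 × 0.933111 × 0.926816 = 0.5853

0.5853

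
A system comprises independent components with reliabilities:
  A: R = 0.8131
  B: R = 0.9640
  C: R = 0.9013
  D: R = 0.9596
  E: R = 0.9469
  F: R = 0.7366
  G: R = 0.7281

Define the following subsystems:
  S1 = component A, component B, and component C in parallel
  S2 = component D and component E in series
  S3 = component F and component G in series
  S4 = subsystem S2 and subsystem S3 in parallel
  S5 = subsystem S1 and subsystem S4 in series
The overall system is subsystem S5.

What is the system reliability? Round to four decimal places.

0.9570

Parallel (A, B, and C): 1 − (1 − 0.813100)(1 − 0.964000)(1 − 0.901300) = 0.999336
Series (D and E): 0.959600 × 0.946900 = 0.908645
Series (F and G): 0.736600 × 0.728100 = 0.536318
Parallel ([0.908645] and [0.536318]): 1 − (1 − 0.908645)(1 − 0.536318) = 0.957640
Series ([0.999336] and [0.957640]): 0.999336 × 0.957640 = 0.9570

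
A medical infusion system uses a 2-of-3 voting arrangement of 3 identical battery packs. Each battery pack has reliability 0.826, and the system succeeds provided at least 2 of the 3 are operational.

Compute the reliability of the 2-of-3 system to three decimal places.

0.920

R = Σ_{i=2}^{3} C(3,i) p^i (1−p)^{3−i} with p = 0.826
C(3,2)·0.826^2·0.174^1 = 0.35615
C(3,3)·0.826^3·0.174^0 = 0.56356
Sum = 0.920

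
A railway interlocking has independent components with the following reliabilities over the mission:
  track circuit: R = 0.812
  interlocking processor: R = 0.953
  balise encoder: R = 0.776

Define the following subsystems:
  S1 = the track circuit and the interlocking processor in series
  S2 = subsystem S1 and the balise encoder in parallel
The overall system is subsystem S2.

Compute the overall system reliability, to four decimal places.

0.9493

Series (track circuit and interlocking processor): 0.812000 × 0.953000 = 0.773836
Parallel ([0.773836] and balise encoder): 1 − (1 − 0.773836)(1 − 0.776000) = 0.9493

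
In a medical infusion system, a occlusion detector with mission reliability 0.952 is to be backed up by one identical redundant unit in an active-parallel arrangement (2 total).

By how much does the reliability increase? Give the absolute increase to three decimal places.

R_before = 0.952
R_after = 1 − (1 − 0.952)^2 = 0.998
ΔR = 0.998 − 0.952 = 0.046

0.046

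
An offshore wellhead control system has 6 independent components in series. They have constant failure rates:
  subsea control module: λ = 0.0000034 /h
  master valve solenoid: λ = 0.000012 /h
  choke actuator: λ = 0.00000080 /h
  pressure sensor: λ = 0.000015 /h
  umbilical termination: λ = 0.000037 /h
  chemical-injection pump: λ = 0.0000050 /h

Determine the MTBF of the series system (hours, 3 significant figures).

13700

Series of exponential components: λ_sys = Σ λ_i
λ_sys = 0.0000034 + 0.000012 + 0.00000080 + 0.000015 + 0.000037 + 0.0000050 = 7.3200e-05 /h
MTBF = 1 / λ_sys = 13700 h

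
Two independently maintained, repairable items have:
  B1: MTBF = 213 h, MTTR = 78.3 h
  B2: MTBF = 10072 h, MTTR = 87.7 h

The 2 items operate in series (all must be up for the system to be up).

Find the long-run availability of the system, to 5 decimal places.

A(B1) = MTBF/(MTBF+MTTR) = 213/(213+78.3) = 0.731205
A(B2) = MTBF/(MTBF+MTTR) = 10072/(10072+87.7) = 0.991368
Series availability: 0.731205 × 0.991368 = 0.72489

0.72489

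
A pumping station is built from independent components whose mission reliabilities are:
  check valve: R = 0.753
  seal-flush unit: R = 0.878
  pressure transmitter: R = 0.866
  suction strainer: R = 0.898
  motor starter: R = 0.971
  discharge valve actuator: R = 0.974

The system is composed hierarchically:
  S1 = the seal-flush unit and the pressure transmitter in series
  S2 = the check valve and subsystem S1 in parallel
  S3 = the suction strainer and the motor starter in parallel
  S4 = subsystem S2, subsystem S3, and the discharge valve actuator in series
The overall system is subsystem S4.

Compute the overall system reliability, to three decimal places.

Series (seal-flush unit and pressure transmitter): 0.87800 × 0.86600 = 0.76035
Parallel (check valve and [0.76035]): 1 − (1 − 0.75300)(1 − 0.76035) = 0.94081
Parallel (suction strainer and motor starter): 1 − (1 − 0.89800)(1 − 0.97100) = 0.99704
Series ([0.94081], [0.99704], and discharge valve actuator): 0.94081 × 0.99704 × 0.97400 = 0.914

0.914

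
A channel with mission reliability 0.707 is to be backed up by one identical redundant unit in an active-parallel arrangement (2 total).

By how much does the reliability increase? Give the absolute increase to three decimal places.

0.207

R_before = 0.707
R_after = 1 − (1 − 0.707)^2 = 0.914
ΔR = 0.914 − 0.707 = 0.207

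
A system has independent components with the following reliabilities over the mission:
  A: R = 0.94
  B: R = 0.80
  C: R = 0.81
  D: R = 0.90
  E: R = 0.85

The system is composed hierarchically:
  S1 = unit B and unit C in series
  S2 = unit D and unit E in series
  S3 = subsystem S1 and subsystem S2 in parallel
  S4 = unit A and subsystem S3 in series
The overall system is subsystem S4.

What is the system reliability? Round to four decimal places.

0.8622

Series (B and C): 0.800000 × 0.810000 = 0.648000
Series (D and E): 0.900000 × 0.850000 = 0.765000
Parallel ([0.648000] and [0.765000]): 1 − (1 − 0.648000)(1 − 0.765000) = 0.917280
Series (A and [0.917280]): 0.940000 × 0.917280 = 0.8622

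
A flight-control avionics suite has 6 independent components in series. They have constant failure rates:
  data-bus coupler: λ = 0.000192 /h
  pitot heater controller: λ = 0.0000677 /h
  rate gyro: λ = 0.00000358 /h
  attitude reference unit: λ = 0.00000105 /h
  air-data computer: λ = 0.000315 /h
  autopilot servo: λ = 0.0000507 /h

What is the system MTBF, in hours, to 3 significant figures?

Series of exponential components: λ_sys = Σ λ_i
λ_sys = 0.000192 + 0.0000677 + 0.00000358 + 0.00000105 + 0.000315 + 0.0000507 = 6.3003e-04 /h
MTBF = 1 / λ_sys = 1590 h

1590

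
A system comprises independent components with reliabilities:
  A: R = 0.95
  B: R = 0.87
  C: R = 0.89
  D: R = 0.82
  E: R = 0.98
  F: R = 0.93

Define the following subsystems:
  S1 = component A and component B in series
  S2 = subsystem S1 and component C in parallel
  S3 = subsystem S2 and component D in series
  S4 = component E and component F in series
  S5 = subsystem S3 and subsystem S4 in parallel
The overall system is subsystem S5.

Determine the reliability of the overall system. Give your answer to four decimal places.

Series (A and B): 0.950000 × 0.870000 = 0.826500
Parallel ([0.826500] and C): 1 − (1 − 0.826500)(1 − 0.890000) = 0.980915
Series ([0.980915] and D): 0.980915 × 0.820000 = 0.804350
Series (E and F): 0.980000 × 0.930000 = 0.911400
Parallel ([0.804350] and [0.911400]): 1 − (1 − 0.804350)(1 − 0.911400) = 0.9827

0.9827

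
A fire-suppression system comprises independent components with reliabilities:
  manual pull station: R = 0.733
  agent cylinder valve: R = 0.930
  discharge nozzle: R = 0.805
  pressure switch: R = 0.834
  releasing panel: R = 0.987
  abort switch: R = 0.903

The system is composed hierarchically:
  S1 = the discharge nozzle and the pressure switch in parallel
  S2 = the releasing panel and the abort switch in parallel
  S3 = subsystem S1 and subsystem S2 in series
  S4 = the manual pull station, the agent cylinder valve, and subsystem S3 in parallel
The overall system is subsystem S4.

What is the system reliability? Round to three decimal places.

0.999

Parallel (discharge nozzle and pressure switch): 1 − (1 − 0.80500)(1 − 0.83400) = 0.96763
Parallel (releasing panel and abort switch): 1 − (1 − 0.98700)(1 − 0.90300) = 0.99874
Series ([0.96763] and [0.99874]): 0.96763 × 0.99874 = 0.96641
Parallel (manual pull station, agent cylinder valve, and [0.96641]): 1 − (1 − 0.73300)(1 − 0.93000)(1 − 0.96641) = 0.999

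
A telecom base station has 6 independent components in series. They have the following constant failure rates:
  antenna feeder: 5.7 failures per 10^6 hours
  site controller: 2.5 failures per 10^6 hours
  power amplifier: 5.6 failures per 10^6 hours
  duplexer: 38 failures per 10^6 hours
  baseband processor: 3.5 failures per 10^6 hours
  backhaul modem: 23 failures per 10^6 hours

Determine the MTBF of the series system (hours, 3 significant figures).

12800

Series of exponential components: λ_sys = Σ λ_i
λ_sys = 0.0000057 + 0.0000025 + 0.0000056 + 0.000038 + 0.0000035 + 0.000023 = 7.8300e-05 /h
MTBF = 1 / λ_sys = 12800 h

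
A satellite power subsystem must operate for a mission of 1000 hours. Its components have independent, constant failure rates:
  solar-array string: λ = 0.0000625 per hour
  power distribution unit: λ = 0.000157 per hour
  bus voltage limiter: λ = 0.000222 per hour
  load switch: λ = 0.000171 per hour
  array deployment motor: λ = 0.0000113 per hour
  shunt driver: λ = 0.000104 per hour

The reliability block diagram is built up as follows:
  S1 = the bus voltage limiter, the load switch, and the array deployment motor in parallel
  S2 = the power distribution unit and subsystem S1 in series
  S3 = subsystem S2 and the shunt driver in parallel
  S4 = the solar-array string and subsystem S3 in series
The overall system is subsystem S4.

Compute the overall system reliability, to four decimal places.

0.9259

R(solar-array string) = exp(−0.0000625 × 1000) = 0.939413
R(power distribution unit) = exp(−0.000157 × 1000) = 0.854704
R(bus voltage limiter) = exp(−0.000222 × 1000) = 0.800915
R(load switch) = exp(−0.000171 × 1000) = 0.842822
R(array deployment motor) = exp(−0.0000113 × 1000) = 0.988764
R(shunt driver) = exp(−0.000104 × 1000) = 0.901225
Parallel (bus voltage limiter, load switch, and array deployment motor): 1 − (1 − 0.800915)(1 − 0.842822)(1 − 0.988764) = 0.999648
Series (power distribution unit and [0.999648]): 0.854704 × 0.999648 = 0.854403
Parallel ([0.854403] and shunt driver): 1 − (1 − 0.854403)(1 − 0.901225) = 0.985619
Series (solar-array string and [0.985619]): 0.939413 × 0.985619 = 0.9259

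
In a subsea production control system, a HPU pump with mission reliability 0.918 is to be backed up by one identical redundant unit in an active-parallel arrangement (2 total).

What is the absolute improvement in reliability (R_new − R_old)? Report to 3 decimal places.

R_before = 0.918
R_after = 1 − (1 − 0.918)^2 = 0.993
ΔR = 0.993 − 0.918 = 0.075

0.075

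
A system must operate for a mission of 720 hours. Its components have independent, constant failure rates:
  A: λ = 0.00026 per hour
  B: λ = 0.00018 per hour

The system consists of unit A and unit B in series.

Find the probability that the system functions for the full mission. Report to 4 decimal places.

R(A) = exp(−0.00026 × 720) = 0.829278
R(B) = exp(−0.00018 × 720) = 0.878447
Series (A and B): 0.829278 × 0.878447 = 0.7285

0.7285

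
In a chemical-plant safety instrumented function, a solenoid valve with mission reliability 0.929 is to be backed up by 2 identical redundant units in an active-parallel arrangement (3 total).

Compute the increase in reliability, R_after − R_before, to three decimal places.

R_before = 0.929
R_after = 1 − (1 − 0.929)^3 = 1.000
ΔR = 1.000 − 0.929 = 0.071

0.071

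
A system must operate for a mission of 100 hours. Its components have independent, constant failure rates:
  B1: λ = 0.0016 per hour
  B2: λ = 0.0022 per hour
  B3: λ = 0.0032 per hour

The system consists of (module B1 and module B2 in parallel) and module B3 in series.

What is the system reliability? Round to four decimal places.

R(B1) = exp(−0.0016 × 100) = 0.852144
R(B2) = exp(−0.0022 × 100) = 0.802519
R(B3) = exp(−0.0032 × 100) = 0.726149
Parallel (B1 and B2): 1 − (1 − 0.852144)(1 − 0.802519) = 0.970801
Series ([0.970801] and B3): 0.970801 × 0.726149 = 0.7049

0.7049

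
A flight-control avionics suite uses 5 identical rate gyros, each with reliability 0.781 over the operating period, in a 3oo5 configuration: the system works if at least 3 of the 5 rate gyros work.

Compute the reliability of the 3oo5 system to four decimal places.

R = Σ_{i=3}^{5} C(5,i) p^i (1−p)^{5−i} with p = 0.781
C(5,3)·0.781^3·0.219^2 = 0.228476
C(5,4)·0.781^4·0.219^1 = 0.407397
C(5,5)·0.781^5·0.219^0 = 0.290573
Sum = 0.9264

0.9264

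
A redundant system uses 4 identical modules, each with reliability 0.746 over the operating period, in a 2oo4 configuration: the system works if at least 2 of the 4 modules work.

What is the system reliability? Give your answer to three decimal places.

0.947

R = Σ_{i=2}^{4} C(4,i) p^i (1−p)^{4−i} with p = 0.746
C(4,2)·0.746^2·0.254^2 = 0.21543
C(4,3)·0.746^3·0.254^1 = 0.42180
C(4,4)·0.746^4·0.254^0 = 0.30971
Sum = 0.947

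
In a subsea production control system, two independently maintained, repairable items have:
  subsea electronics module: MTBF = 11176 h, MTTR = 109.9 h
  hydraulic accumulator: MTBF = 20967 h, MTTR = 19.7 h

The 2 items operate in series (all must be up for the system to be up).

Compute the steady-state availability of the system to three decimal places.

0.989

A(subsea electronics module) = MTBF/(MTBF+MTTR) = 11176/(11176+109.9) = 0.990262
A(hydraulic accumulator) = MTBF/(MTBF+MTTR) = 20967/(20967+19.7) = 0.999061
Series availability: 0.990262 × 0.999061 = 0.989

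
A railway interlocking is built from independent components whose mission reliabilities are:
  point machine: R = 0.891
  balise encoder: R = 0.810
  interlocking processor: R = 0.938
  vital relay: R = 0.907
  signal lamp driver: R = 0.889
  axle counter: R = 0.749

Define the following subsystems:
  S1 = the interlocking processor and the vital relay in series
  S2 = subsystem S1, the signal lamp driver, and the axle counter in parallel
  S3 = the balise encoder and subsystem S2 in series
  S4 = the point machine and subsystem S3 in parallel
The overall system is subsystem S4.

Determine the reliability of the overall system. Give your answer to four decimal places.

Series (interlocking processor and vital relay): 0.938000 × 0.907000 = 0.850766
Parallel ([0.850766], signal lamp driver, and axle counter): 1 − (1 − 0.850766)(1 − 0.889000)(1 − 0.749000) = 0.995842
Series (balise encoder and [0.995842]): 0.810000 × 0.995842 = 0.806632
Parallel (point machine and [0.806632]): 1 − (1 − 0.891000)(1 − 0.806632) = 0.9789

0.9789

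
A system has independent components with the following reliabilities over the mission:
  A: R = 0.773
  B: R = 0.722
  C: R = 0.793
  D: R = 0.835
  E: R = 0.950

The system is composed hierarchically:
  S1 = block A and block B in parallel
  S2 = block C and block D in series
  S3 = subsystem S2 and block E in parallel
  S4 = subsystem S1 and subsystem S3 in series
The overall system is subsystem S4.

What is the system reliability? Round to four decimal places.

Parallel (A and B): 1 − (1 − 0.773000)(1 − 0.722000) = 0.936894
Series (C and D): 0.793000 × 0.835000 = 0.662155
Parallel ([0.662155] and E): 1 − (1 − 0.662155)(1 − 0.950000) = 0.983108
Series ([0.936894] and [0.983108]): 0.936894 × 0.983108 = 0.9211

0.9211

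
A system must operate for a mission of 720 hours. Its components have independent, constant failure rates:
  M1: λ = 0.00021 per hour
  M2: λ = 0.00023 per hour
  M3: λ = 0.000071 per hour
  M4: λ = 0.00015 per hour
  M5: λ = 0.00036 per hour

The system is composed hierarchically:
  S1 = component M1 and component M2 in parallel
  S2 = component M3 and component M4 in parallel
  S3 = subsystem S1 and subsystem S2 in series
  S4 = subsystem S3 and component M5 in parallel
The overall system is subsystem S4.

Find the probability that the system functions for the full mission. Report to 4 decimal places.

R(M1) = exp(−0.00021 × 720) = 0.859676
R(M2) = exp(−0.00023 × 720) = 0.847385
R(M3) = exp(−0.000071 × 720) = 0.950165
R(M4) = exp(−0.00015 × 720) = 0.897628
R(M5) = exp(−0.00036 × 720) = 0.771669
Parallel (M1 and M2): 1 − (1 − 0.859676)(1 − 0.847385) = 0.978584
Parallel (M3 and M4): 1 − (1 − 0.950165)(1 − 0.897628) = 0.994898
Series ([0.978584] and [0.994898]): 0.978584 × 0.994898 = 0.973591
Parallel ([0.973591] and M5): 1 − (1 − 0.973591)(1 − 0.771669) = 0.9940

0.9940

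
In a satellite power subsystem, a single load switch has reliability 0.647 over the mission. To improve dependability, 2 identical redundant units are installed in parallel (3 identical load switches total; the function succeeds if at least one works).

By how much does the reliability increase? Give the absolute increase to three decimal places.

0.309

R_before = 0.647
R_after = 1 − (1 − 0.647)^3 = 0.956
ΔR = 0.956 − 0.647 = 0.309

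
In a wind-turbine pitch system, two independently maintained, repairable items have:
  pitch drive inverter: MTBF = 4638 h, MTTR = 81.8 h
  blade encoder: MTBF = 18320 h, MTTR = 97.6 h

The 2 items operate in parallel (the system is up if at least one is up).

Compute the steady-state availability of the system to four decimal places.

A(pitch drive inverter) = MTBF/(MTBF+MTTR) = 4638/(4638+81.8) = 0.982669
A(blade encoder) = MTBF/(MTBF+MTTR) = 18320/(18320+97.6) = 0.994701
Parallel availability: 1 − (1 − 0.982669)(1 − 0.994701) = 0.9999

0.9999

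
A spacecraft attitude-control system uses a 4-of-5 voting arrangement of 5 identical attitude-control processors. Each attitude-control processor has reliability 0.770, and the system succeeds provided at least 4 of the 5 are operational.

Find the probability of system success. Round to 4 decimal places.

0.6749

R = Σ_{i=4}^{5} C(5,i) p^i (1−p)^{5−i} with p = 0.770
C(5,4)·0.770^4·0.230^1 = 0.404260
C(5,5)·0.770^5·0.230^0 = 0.270678
Sum = 0.6749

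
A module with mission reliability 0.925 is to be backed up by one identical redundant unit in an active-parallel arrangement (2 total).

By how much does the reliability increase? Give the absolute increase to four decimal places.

R_before = 0.925
R_after = 1 − (1 − 0.925)^2 = 0.9944
ΔR = 0.9944 − 0.925 = 0.0694

0.0694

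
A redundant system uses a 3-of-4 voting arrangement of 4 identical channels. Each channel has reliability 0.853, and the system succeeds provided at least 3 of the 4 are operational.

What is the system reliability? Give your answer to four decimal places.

R = Σ_{i=3}^{4} C(4,i) p^i (1−p)^{4−i} with p = 0.853
C(4,3)·0.853^3·0.147^1 = 0.364942
C(4,4)·0.853^4·0.147^0 = 0.529415
Sum = 0.8944

0.8944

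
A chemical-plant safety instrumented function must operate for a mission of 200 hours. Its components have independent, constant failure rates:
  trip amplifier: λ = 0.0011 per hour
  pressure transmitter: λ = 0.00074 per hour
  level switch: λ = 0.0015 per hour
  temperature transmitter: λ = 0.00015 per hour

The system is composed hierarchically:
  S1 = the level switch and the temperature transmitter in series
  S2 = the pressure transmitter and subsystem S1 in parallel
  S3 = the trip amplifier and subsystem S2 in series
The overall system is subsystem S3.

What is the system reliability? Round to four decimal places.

R(trip amplifier) = exp(−0.0011 × 200) = 0.802519
R(pressure transmitter) = exp(−0.00074 × 200) = 0.862431
R(level switch) = exp(−0.0015 × 200) = 0.740818
R(temperature transmitter) = exp(−0.00015 × 200) = 0.970446
Series (level switch and temperature transmitter): 0.740818 × 0.970446 = 0.718924
Parallel (pressure transmitter and [0.718924]): 1 − (1 − 0.862431)(1 − 0.718924) = 0.961333
Series (trip amplifier and [0.961333]): 0.802519 × 0.961333 = 0.7715

0.7715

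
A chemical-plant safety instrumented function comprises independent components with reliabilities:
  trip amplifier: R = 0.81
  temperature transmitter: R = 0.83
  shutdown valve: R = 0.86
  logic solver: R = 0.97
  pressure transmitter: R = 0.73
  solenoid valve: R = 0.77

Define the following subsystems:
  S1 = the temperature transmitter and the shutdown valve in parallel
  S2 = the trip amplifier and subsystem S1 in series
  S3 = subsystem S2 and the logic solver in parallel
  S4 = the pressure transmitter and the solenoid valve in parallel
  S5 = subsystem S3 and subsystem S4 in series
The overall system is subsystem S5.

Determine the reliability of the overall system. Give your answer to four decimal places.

Parallel (temperature transmitter and shutdown valve): 1 − (1 − 0.830000)(1 − 0.860000) = 0.976200
Series (trip amplifier and [0.976200]): 0.810000 × 0.976200 = 0.790722
Parallel ([0.790722] and logic solver): 1 − (1 − 0.790722)(1 − 0.970000) = 0.993722
Parallel (pressure transmitter and solenoid valve): 1 − (1 − 0.730000)(1 − 0.770000) = 0.937900
Series ([0.993722] and [0.937900]): 0.993722 × 0.937900 = 0.9320

0.9320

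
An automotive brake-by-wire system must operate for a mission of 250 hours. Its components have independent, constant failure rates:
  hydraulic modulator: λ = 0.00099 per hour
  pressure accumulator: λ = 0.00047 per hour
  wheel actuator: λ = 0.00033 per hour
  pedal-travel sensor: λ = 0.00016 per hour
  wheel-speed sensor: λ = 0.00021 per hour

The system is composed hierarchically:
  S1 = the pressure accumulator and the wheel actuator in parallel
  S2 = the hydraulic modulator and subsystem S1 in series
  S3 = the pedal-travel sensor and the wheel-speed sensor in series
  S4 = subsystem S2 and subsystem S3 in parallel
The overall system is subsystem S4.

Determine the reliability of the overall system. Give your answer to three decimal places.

R(hydraulic modulator) = exp(−0.00099 × 250) = 0.78075
R(pressure accumulator) = exp(−0.00047 × 250) = 0.88914
R(wheel actuator) = exp(−0.00033 × 250) = 0.92081
R(pedal-travel sensor) = exp(−0.00016 × 250) = 0.96079
R(wheel-speed sensor) = exp(−0.00021 × 250) = 0.94885
Parallel (pressure accumulator and wheel actuator): 1 − (1 − 0.88914)(1 − 0.92081) = 0.99122
Series (hydraulic modulator and [0.99122]): 0.78075 × 0.99122 = 0.77390
Series (pedal-travel sensor and wheel-speed sensor): 0.96079 × 0.94885 = 0.91165
Parallel ([0.77390] and [0.91165]): 1 − (1 − 0.77390)(1 − 0.91165) = 0.980

0.980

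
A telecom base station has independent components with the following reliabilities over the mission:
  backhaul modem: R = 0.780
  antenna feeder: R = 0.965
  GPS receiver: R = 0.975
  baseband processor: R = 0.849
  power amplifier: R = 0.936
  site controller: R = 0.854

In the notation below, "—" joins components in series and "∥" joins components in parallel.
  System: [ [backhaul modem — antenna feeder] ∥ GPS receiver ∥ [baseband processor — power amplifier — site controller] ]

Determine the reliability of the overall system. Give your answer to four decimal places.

0.9980

Series (backhaul modem and antenna feeder): 0.780000 × 0.965000 = 0.752700
Series (baseband processor, power amplifier, and site controller): 0.849000 × 0.936000 × 0.854000 = 0.678643
Parallel ([0.752700], GPS receiver, and [0.678643]): 1 − (1 − 0.752700)(1 − 0.975000)(1 − 0.678643) = 0.9980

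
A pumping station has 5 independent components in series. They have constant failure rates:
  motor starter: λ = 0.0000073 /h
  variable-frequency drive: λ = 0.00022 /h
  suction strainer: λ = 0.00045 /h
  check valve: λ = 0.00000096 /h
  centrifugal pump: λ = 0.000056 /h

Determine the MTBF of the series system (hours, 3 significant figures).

Series of exponential components: λ_sys = Σ λ_i
λ_sys = 0.0000073 + 0.00022 + 0.00045 + 0.00000096 + 0.000056 = 7.3426e-04 /h
MTBF = 1 / λ_sys = 1360 h

1360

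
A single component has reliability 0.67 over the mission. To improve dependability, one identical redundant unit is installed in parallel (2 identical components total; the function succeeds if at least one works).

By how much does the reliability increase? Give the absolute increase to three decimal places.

0.221

R_before = 0.67
R_after = 1 − (1 − 0.67)^2 = 0.891
ΔR = 0.891 − 0.67 = 0.221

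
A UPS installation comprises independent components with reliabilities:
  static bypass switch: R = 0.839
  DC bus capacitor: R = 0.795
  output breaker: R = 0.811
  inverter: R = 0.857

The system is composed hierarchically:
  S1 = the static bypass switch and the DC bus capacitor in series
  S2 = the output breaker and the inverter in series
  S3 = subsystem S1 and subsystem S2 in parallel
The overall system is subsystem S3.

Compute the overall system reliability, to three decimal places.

Series (static bypass switch and DC bus capacitor): 0.83900 × 0.79500 = 0.66701
Series (output breaker and inverter): 0.81100 × 0.85700 = 0.69503
Parallel ([0.66701] and [0.69503]): 1 − (1 − 0.66701)(1 − 0.69503) = 0.898

0.898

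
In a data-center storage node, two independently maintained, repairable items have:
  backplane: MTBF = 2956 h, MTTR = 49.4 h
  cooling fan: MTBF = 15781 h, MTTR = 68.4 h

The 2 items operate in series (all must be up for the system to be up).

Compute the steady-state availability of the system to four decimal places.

0.9793

A(backplane) = MTBF/(MTBF+MTTR) = 2956/(2956+49.4) = 0.983563
A(cooling fan) = MTBF/(MTBF+MTTR) = 15781/(15781+68.4) = 0.995684
Series availability: 0.983563 × 0.995684 = 0.9793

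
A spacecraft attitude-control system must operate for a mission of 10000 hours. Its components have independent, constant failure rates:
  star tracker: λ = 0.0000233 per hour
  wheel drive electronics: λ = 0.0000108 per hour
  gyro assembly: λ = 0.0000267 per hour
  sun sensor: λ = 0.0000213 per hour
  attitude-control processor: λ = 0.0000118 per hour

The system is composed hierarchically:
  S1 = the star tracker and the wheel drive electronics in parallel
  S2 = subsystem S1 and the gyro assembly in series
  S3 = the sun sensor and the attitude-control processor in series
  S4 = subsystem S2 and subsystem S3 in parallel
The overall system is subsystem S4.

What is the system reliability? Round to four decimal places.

R(star tracker) = exp(−0.0000233 × 10000) = 0.792154
R(wheel drive electronics) = exp(−0.0000108 × 10000) = 0.897628
R(gyro assembly) = exp(−0.0000267 × 10000) = 0.765673
R(sun sensor) = exp(−0.0000213 × 10000) = 0.808156
R(attitude-control processor) = exp(−0.0000118 × 10000) = 0.888696
Parallel (star tracker and wheel drive electronics): 1 − (1 − 0.792154)(1 − 0.897628) = 0.978722
Series ([0.978722] and gyro assembly): 0.978722 × 0.765673 = 0.749381
Series (sun sensor and attitude-control processor): 0.808156 × 0.888696 = 0.718205
Parallel ([0.749381] and [0.718205]): 1 − (1 − 0.749381)(1 − 0.718205) = 0.9294

0.9294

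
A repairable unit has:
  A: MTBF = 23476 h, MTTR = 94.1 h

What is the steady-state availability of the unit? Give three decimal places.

A(A) = MTBF/(MTBF+MTTR) = 23476/(23476+94.1) = 0.996

0.996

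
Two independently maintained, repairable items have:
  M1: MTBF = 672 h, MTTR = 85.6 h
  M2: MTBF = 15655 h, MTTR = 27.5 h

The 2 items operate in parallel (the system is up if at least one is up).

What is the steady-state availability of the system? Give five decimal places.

0.99980

A(M1) = MTBF/(MTBF+MTTR) = 672/(672+85.6) = 0.887012
A(M2) = MTBF/(MTBF+MTTR) = 15655/(15655+27.5) = 0.998246
Parallel availability: 1 − (1 − 0.887012)(1 − 0.998246) = 0.99980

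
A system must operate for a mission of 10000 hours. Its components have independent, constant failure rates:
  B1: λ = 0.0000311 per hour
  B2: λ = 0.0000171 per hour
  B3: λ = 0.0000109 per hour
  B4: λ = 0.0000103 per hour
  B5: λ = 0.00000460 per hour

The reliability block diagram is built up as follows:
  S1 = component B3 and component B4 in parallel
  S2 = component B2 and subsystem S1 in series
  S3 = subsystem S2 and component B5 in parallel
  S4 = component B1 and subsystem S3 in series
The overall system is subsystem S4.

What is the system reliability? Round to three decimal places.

0.727

R(B1) = exp(−0.0000311 × 10000) = 0.73271
R(B2) = exp(−0.0000171 × 10000) = 0.84282
R(B3) = exp(−0.0000109 × 10000) = 0.89673
R(B4) = exp(−0.0000103 × 10000) = 0.90213
R(B5) = exp(−0.00000460 × 10000) = 0.95504
Parallel (B3 and B4): 1 − (1 − 0.89673)(1 − 0.90213) = 0.98989
Series (B2 and [0.98989]): 0.84282 × 0.98989 = 0.83430
Parallel ([0.83430] and B5): 1 − (1 − 0.83430)(1 − 0.95504) = 0.99255
Series (B1 and [0.99255]): 0.73271 × 0.99255 = 0.727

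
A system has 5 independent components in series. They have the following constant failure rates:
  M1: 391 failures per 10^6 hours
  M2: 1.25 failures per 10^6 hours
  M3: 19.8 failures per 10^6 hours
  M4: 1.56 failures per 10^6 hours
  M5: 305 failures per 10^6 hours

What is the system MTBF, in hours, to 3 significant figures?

Series of exponential components: λ_sys = Σ λ_i
λ_sys = 0.000391 + 0.00000125 + 0.0000198 + 0.00000156 + 0.000305 = 7.1861e-04 /h
MTBF = 1 / λ_sys = 1390 h

1390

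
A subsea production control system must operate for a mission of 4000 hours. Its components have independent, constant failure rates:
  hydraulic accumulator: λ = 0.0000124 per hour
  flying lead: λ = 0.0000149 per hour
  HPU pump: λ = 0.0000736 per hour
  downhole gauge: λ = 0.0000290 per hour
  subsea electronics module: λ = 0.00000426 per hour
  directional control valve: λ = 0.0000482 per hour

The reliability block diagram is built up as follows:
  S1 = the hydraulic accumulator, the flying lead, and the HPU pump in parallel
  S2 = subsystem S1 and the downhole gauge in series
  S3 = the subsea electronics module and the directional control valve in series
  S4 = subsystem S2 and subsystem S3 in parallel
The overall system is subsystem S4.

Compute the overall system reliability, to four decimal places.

0.9791

R(hydraulic accumulator) = exp(−0.0000124 × 4000) = 0.951610
R(flying lead) = exp(−0.0000149 × 4000) = 0.942141
R(HPU pump) = exp(−0.0000736 × 4000) = 0.744978
R(downhole gauge) = exp(−0.0000290 × 4000) = 0.890475
R(subsea electronics module) = exp(−0.00000426 × 4000) = 0.983104
R(directional control valve) = exp(−0.0000482 × 4000) = 0.824647
Parallel (hydraulic accumulator, flying lead, and HPU pump): 1 − (1 − 0.951610)(1 − 0.942141)(1 − 0.744978) = 0.999286
Series ([0.999286] and downhole gauge): 0.999286 × 0.890475 = 0.889839
Series (subsea electronics module and directional control valve): 0.983104 × 0.824647 = 0.810714
Parallel ([0.889839] and [0.810714]): 1 − (1 − 0.889839)(1 − 0.810714) = 0.9791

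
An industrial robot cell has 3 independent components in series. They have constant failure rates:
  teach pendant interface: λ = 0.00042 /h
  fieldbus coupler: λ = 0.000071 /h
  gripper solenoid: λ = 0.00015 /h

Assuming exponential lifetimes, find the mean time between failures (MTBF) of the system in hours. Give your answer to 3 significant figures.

1560

Series of exponential components: λ_sys = Σ λ_i
λ_sys = 0.00042 + 0.000071 + 0.00015 = 6.4100e-04 /h
MTBF = 1 / λ_sys = 1560 h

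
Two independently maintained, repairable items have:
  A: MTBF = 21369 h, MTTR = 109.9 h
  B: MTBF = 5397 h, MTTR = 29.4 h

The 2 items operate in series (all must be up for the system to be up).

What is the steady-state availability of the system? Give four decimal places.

0.9895

A(A) = MTBF/(MTBF+MTTR) = 21369/(21369+109.9) = 0.994883
A(B) = MTBF/(MTBF+MTTR) = 5397/(5397+29.4) = 0.994582
Series availability: 0.994883 × 0.994582 = 0.9895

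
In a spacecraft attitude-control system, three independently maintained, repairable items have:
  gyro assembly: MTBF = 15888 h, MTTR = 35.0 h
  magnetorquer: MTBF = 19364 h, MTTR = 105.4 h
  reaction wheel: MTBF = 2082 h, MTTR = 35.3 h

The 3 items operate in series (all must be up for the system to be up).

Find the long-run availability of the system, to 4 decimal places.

A(gyro assembly) = MTBF/(MTBF+MTTR) = 15888/(15888+35.0) = 0.997802
A(magnetorquer) = MTBF/(MTBF+MTTR) = 19364/(19364+105.4) = 0.994586
A(reaction wheel) = MTBF/(MTBF+MTTR) = 2082/(2082+35.3) = 0.983328
Series availability: 0.997802 × 0.994586 × 0.983328 = 0.9759

0.9759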